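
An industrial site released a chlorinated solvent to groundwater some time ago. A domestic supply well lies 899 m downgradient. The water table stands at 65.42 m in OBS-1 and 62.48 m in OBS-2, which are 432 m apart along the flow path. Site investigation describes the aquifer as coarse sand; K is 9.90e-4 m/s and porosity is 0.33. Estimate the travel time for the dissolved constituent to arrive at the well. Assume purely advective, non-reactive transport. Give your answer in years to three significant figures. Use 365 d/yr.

Hydraulic gradient i = (65.42 − 62.48) / 432 = 2.94 / 432 = 0.006806
K = 9.90e-4 m/s × 86400 s/d = 85.54 m/d
q = Ki = 85.54 × 0.006806 = 0.5821 m/d
v = Ki/n = 85.54·0.006806/0.33 = 1.764 m/d
t = L / v = 899 / 1.764 = 509.6 d
   = 509.6 / 365 = 1.40 yr

1.40 years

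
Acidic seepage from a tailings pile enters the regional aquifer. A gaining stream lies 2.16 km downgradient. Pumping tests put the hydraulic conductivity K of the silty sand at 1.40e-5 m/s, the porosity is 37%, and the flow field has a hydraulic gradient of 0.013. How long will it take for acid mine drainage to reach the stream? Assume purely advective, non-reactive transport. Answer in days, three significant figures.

50800 days

K = 1.40e-5 m/s × 86400 s/d = 1.210 m/d
Specific discharge q = 1.210 × 0.013 = 0.01572 m/d
v_s = q/n_e = 0.01572/0.37 = 0.04250 m/d
L = 2.16 km = 2160 m
t = L / v = 2160 / 0.04250 = 50820 d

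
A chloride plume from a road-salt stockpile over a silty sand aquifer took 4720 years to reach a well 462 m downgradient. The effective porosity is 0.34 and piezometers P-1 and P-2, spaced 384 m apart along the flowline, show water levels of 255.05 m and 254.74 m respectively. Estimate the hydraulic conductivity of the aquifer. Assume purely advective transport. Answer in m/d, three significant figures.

0.113 m/d

Hydraulic gradient i = (255.05 − 254.74) / 384 = 0.31 / 384 = 8.073e-4
t = 4720 years = 1.723e6 d
v = L / t = 462 / 1.723e6 = 2.682e-4 m/d
K = v · n / i = 2.682e-4 × 0.34 / 8.073e-4 = 0.113 m/d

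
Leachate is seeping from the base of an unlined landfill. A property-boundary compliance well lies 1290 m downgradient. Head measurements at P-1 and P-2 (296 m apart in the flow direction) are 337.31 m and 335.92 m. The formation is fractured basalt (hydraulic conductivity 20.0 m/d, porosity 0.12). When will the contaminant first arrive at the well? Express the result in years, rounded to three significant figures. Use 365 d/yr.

Hydraulic gradient i = (337.31 − 335.92) / 296 = 1.39 / 296 = 0.004696
Specific discharge q = 20.0 × 0.004696 = 0.09392 m/d
Average linear velocity = 0.09392 / 0.12 = 0.7827 m/d
t = L / v = 1290 / 0.7827 = 1648 d
   = 1648 / 365 = 4.52 yr

4.52 years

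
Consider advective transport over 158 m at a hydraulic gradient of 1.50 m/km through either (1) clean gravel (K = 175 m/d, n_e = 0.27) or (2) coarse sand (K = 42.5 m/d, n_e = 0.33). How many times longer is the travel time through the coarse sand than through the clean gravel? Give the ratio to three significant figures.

Unit 1 (clean gravel): v = 175×0.0015/0.27 = 0.9722 m/d, t = 158/0.9722 = 162.5 d
Unit 2 (coarse sand): v = 42.5×0.0015/0.33 = 0.1932 m/d, t = 158/0.1932 = 817.9 d
t(coarse sand) / t(clean gravel) = 817.9/162.5 = 5.03

5.03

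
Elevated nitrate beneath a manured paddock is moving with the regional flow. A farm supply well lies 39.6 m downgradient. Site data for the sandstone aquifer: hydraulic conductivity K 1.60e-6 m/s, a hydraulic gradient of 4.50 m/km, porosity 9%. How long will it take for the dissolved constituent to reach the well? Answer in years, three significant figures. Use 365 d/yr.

15.7 years

K = 1.60e-6 m/s × 86400 s/d = 0.1382 m/d
Darcy flux q = K·i = 0.1382 × 0.0045 = 6.221e-4 m/d
v = Ki/n = 0.1382·0.0045/0.09 = 0.006912 m/d
t = L / v = 39.6 / 0.006912 = 5729 d
   = 5729 / 365 = 15.7 yr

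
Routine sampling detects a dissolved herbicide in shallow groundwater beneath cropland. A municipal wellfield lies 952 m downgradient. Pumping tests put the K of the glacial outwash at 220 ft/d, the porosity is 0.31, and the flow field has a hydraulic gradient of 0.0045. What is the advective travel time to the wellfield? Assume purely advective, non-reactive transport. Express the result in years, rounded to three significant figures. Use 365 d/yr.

2.68 years

K = 220 ft/d × 0.3048 = 67.06 m/d
Darcy flux q = K·i = 67.06 × 0.0045 = 0.3018 m/d
v_s = q/n_e = 0.3018/0.31 = 0.9734 m/d
t = L / v = 952 / 0.9734 = 978.0 d
   = 978.0 / 365 = 2.68 yr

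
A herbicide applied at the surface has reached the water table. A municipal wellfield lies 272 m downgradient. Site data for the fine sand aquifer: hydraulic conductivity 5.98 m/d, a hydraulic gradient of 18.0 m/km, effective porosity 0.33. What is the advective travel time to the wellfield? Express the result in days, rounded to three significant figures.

Darcy flux q = K·i = 5.98 × 0.018 = 0.1076 m/d
v_s = q/n_e = 0.1076/0.33 = 0.3262 m/d
t = L / v = 272 / 0.3262 = 833.9 d

834 days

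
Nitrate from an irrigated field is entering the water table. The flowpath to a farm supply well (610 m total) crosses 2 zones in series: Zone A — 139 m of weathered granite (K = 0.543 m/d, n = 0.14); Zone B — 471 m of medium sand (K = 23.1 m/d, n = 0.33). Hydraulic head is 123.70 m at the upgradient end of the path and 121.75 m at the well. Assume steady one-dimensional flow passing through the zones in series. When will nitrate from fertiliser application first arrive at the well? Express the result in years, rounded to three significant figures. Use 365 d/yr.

67.9 years

Total head drop ΔH = 123.70 − 121.75 = 1.95 m
Continuity: the same q passes through each zone, so ΔH = q·Σ(L_j/K_j) — the zones act as resistances in series.
Σ(L/K) = 139/0.543 + 471/23.1 = 256.0 + 20.39 = 276.4 d
q = ΔH / Σ(L/K) = 1.95 / 276.4 = 0.007056 m/d (same in every zone)
Zone A: v = q/n = 0.007056/0.14 = 0.05040 m/d → t_A = 139/0.05040 = 2758 d
Zone B: v = q/n = 0.007056/0.33 = 0.02138 m/d → t_B = 471/0.02138 = 22030 d
Total t = 2758 + 22030 = 24790 d
   = 24790 / 365 = 67.9 yr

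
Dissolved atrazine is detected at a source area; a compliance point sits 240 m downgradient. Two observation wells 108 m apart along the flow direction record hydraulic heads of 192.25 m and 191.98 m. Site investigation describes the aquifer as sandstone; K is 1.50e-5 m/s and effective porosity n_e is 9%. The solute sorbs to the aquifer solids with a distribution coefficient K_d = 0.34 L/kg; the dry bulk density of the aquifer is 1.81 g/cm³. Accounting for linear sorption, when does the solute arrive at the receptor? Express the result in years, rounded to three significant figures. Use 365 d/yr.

Hydraulic gradient i = (192.25 − 191.98) / 108 = 0.27 / 108 = 0.002500
K = 1.50e-5 m/s × 86400 s/d = 1.296 m/d
q = Ki = 1.296 × 0.002500 = 0.003240 m/d
v_s = q/n_e = 0.003240/0.09 = 0.03600 m/d
Retardation R = 1 + ρ_b·K_d/n = 1 + 1.81×0.34/0.09 = 7.838
Contaminant velocity v_c = v/R = 0.03600/7.838 = 0.004593 m/d
t = L/v_c = 240/0.004593 = 52250 d
   = 52250/365 = 143 yr

143 years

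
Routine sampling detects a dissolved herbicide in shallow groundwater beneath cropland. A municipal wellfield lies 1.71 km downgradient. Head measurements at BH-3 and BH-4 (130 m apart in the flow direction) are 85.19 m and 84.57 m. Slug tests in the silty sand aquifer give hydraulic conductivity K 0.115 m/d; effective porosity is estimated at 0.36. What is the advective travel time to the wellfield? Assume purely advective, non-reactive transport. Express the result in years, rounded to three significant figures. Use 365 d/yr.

Hydraulic gradient i = (85.19 − 84.57) / 130 = 0.62 / 130 = 0.004769
Specific discharge q = 0.115 × 0.004769 = 5.485e-4 m/d
Seepage velocity v = q / n = 5.485e-4 / 0.36 = 0.001524 m/d
L = 1.71 km = 1710 m
t = L / v = 1710 / 0.001524 = 1.122e6 d
   = 1.122e6 / 365 = 3080 yr

3080 years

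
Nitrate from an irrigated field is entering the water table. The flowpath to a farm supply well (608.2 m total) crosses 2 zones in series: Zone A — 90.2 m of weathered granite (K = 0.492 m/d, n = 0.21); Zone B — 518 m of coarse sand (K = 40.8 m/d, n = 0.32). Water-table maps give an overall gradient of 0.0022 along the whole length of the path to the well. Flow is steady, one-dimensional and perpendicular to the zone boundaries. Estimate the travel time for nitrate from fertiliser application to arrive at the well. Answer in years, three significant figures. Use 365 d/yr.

74.1 years

Continuity: the same q passes through each zone, so ΔH = q·Σ(L_j/K_j) — the zones act as resistances in series.
Σ(L/K) = 90.2/0.492 + 518/40.8 = 183.3 + 12.70 = 196.0 d
K_eq = L_total / Σ(L/K) = 608.2 / 196.0 = 3.103 m/d
q = K_eq · i = 3.103 × 0.0022 = 0.006826 m/d (same in every zone)
Zone A: v = q/n = 0.006826/0.21 = 0.03250 m/d → t_A = 90.2/0.03250 = 2775 d
Zone B: v = q/n = 0.006826/0.32 = 0.02133 m/d → t_B = 518/0.02133 = 24280 d
Total t = 2775 + 24280 = 27060 d
   = 27060 / 365 = 74.1 yr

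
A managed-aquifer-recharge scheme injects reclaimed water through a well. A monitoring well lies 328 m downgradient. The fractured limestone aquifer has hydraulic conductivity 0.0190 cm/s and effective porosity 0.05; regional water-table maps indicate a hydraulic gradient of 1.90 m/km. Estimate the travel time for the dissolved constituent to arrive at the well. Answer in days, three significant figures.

K = 0.0190 cm/s × 864 = 16.42 m/d
Specific discharge q = 16.42 × 0.0019 = 0.03119 m/d
Average linear velocity = 0.03119 / 0.05 = 0.6238 m/d
t = L / v = 328 / 0.6238 = 525.8 d

526 days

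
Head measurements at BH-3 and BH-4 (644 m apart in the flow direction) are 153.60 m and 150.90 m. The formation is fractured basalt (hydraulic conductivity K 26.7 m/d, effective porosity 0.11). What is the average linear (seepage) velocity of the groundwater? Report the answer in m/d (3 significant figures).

1.02 m/d

Hydraulic gradient i = (153.60 − 150.90) / 644 = 2.70 / 644 = 0.004193
Specific discharge q = 26.7 × 0.004193 = 0.1119 m/d
v = Ki/n = 26.7·0.004193/0.11 = 1.018 m/d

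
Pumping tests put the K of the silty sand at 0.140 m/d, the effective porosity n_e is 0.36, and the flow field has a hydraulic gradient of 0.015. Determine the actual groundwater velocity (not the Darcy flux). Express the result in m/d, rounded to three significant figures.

Specific discharge q = 0.140 × 0.015 = 0.002100 m/d
Seepage velocity v = q / n = 0.002100 / 0.36 = 0.005833 m/d

0.00583 m/d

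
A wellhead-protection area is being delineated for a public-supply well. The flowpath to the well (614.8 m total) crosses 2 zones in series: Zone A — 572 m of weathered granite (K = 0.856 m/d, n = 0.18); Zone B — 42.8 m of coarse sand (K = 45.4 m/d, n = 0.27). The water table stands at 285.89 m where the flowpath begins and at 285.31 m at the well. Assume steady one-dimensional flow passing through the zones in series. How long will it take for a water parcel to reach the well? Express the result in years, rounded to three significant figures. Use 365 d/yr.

Total head drop ΔH = 285.89 − 285.31 = 0.58 m
Steady 1-D flow in series ⇒ the Darcy flux q is identical in every zone and the zone head losses add (resistances L/K in series).
Σ(L/K) = 572/0.856 + 42.8/45.4 = 668.2 + 0.9427 = 669.2 d
q = ΔH / Σ(L/K) = 0.58 / 669.2 = 8.667e-4 m/d (same in every zone)
Zone A: v = q/n = 8.667e-4/0.18 = 0.004815 m/d → t_A = 572/0.004815 = 118800 d
Zone B: v = q/n = 8.667e-4/0.27 = 0.003210 m/d → t_B = 42.8/0.003210 = 13330 d
Total t = 118800 + 13330 = 132100 d
   = 132100 / 365 = 362 yr

362 years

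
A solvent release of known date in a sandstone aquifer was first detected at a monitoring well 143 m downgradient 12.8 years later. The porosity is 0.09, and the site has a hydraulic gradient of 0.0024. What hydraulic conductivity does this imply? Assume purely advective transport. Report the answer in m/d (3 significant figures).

t = 12.8 years = 4672 d
v = L / t = 143 / 4672 = 0.03061 m/d
K = v · n / i = 0.03061 × 0.09 / 0.0024 = 1.15 m/d

1.15 m/d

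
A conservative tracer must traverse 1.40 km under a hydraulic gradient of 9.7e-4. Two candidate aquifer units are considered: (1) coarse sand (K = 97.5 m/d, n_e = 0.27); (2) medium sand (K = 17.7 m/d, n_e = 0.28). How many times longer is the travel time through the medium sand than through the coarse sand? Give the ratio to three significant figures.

5.71

Unit 1 (coarse sand): v = 97.5×9.7e-4/0.27 = 0.3503 m/d, t = 1400/0.3503 = 3997 d
Unit 2 (medium sand): v = 17.7×9.7e-4/0.28 = 0.06132 m/d, t = 1400/0.06132 = 22830 d
t(medium sand) / t(coarse sand) = 22830/3997 = 5.71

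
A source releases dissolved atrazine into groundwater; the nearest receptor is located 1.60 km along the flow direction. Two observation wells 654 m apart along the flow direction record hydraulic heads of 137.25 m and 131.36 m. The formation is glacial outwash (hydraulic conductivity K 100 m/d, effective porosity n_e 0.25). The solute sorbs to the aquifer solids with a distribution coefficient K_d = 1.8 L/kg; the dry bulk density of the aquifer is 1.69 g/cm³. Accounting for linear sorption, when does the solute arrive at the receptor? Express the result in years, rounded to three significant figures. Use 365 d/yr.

16.0 years

Hydraulic gradient i = (137.25 − 131.36) / 654 = 5.89 / 654 = 0.009006
Darcy flux q = K·i = 100 × 0.009006 = 0.9006 m/d
Seepage velocity v = q / n = 0.9006 / 0.25 = 3.602 m/d
Retardation R = 1 + ρ_b·K_d/n = 1 + 1.69×1.8/0.25 = 13.17
Contaminant velocity v_c = v/R = 3.602/13.17 = 0.2736 m/d
L = 1.60 km = 1600 m
t = L/v_c = 1600/0.2736 = 5848 d
   = 5848/365 = 16.0 yr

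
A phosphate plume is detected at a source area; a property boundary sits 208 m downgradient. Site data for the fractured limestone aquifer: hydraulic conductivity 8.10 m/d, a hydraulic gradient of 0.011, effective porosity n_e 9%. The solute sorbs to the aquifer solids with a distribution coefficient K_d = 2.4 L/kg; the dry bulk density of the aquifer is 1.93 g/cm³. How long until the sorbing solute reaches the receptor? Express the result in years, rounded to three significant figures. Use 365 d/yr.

30.2 years

Specific discharge q = 8.10 × 0.011 = 0.08910 m/d
Average linear velocity = 0.08910 / 0.09 = 0.9900 m/d
Retardation R = 1 + ρ_b·K_d/n = 1 + 1.93×2.4/0.09 = 52.47
Contaminant velocity v_c = v/R = 0.9900/52.47 = 0.01887 m/d
t = L/v_c = 208/0.01887 = 11020 d
   = 11020/365 = 30.2 yr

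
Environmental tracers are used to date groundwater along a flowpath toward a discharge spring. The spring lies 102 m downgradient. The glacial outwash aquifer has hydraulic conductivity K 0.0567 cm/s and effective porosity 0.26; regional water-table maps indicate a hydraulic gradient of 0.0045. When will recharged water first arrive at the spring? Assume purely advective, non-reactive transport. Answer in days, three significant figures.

120 days

K = 0.0567 cm/s × 864 = 48.99 m/d
Specific discharge q = 48.99 × 0.0045 = 0.2204 m/d
Average linear velocity = 0.2204 / 0.26 = 0.8479 m/d
t = L / v = 102 / 0.8479 = 120.3 d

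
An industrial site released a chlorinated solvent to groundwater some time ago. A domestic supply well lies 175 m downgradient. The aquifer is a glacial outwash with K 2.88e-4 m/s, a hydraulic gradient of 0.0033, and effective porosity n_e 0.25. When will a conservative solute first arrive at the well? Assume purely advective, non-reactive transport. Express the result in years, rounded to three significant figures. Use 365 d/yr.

1.46 years

K = 2.88e-4 m/s × 86400 s/d = 24.88 m/d
Darcy flux q = K·i = 24.88 × 0.0033 = 0.08211 m/d
v_s = q/n_e = 0.08211/0.25 = 0.3285 m/d
t = L / v = 175 / 0.3285 = 532.8 d
   = 532.8 / 365 = 1.46 yr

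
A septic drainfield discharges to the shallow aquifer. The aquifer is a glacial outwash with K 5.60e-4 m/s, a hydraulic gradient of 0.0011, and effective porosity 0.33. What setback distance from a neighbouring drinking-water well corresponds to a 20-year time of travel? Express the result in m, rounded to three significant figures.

K = 5.60e-4 m/s × 86400 s/d = 48.38 m/d
Darcy flux q = K·i = 48.38 × 0.0011 = 0.05322 m/d
Average linear velocity = 0.05322 / 0.33 = 0.1613 m/d
T = 20 yr × 365 = 7300 d
L = v × T = 0.1613 × 7300 = 1177 m

1180 m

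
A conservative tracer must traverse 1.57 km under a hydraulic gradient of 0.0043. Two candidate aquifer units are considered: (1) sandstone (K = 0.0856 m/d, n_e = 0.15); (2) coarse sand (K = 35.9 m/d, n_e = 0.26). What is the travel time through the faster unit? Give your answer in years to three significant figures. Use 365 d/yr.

Unit 1 (sandstone): v = 0.0856×0.0043/0.15 = 0.002454 m/d, t = 1570/0.002454 = 639800 d
Unit 2 (coarse sand): v = 35.9×0.0043/0.26 = 0.5937 m/d, t = 1570/0.5937 = 2644 d
Faster: 2644 d / 365 = 7.24 yr

7.24 years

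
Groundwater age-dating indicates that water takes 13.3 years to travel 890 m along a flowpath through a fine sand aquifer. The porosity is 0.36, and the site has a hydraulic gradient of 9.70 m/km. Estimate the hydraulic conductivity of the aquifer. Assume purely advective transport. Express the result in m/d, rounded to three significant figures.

t = 13.3 years = 4855 d
v = L / t = 890 / 4855 = 0.1833 m/d
K = v · n / i = 0.1833 × 0.36 / 0.0097 = 6.80 m/d

6.80 m/d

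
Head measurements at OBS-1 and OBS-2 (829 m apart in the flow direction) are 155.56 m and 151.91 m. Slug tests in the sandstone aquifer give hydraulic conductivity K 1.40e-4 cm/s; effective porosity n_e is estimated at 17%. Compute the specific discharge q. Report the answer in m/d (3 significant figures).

5.33e-4 m/d

Hydraulic gradient i = (155.56 − 151.91) / 829 = 3.65 / 829 = 0.004403
K = 1.40e-4 cm/s × 864 = 0.1210 m/d
q = Ki = 0.1210 × 0.004403 = 5.326e-4 m/d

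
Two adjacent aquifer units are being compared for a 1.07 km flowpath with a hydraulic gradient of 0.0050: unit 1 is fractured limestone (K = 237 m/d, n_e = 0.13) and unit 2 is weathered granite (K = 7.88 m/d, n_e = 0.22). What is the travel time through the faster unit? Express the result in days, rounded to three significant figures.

Unit 1 (fractured limestone): v = 237×0.0050/0.13 = 9.115 m/d, t = 1070/9.115 = 117.4 d
Unit 2 (weathered granite): v = 7.88×0.0050/0.22 = 0.1791 m/d, t = 1070/0.1791 = 5975 d
Faster unit: t = 117 d

117 days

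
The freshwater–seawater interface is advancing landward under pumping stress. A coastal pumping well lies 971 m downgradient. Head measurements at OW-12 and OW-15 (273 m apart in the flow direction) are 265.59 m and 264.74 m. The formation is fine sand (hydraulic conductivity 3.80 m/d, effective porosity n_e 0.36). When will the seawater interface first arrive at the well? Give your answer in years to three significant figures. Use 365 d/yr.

80.9 years

Hydraulic gradient i = (265.59 − 264.74) / 273 = 0.85 / 273 = 0.003114
Specific discharge q = 3.80 × 0.003114 = 0.01183 m/d
v = Ki/n = 3.80·0.003114/0.36 = 0.03287 m/d
t = L / v = 971 / 0.03287 = 29540 d
   = 29540 / 365 = 80.9 yr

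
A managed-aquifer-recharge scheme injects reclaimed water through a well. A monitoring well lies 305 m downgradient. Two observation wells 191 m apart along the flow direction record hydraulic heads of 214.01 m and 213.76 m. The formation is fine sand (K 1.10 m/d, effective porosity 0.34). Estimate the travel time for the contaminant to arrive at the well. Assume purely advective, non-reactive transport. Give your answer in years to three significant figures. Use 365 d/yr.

Hydraulic gradient i = (214.01 − 213.76) / 191 = 0.25 / 191 = 0.001309
q = Ki = 1.10 × 0.001309 = 0.001440 m/d
v = Ki/n = 1.10·0.001309/0.34 = 0.004235 m/d
t = L / v = 305 / 0.004235 = 72020 d
   = 72020 / 365 = 197 yr

197 years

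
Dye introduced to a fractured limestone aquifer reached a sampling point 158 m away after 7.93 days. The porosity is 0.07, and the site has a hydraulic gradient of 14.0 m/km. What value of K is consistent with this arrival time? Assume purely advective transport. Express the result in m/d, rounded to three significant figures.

v = L / t = 158 / 7.93 = 19.92 m/d
K = v · n / i = 19.92 × 0.07 / 0.014 = 99.6 m/d

99.6 m/d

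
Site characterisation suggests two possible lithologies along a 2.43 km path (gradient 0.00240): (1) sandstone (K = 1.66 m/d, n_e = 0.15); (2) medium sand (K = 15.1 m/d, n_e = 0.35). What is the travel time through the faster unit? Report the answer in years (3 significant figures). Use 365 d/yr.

64.3 years

Unit 1 (sandstone): v = 1.66×0.0024/0.15 = 0.02656 m/d, t = 2430/0.02656 = 91490 d
Unit 2 (medium sand): v = 15.1×0.0024/0.35 = 0.1035 m/d, t = 2430/0.1035 = 23470 d
Faster: 23470 d / 365 = 64.3 yr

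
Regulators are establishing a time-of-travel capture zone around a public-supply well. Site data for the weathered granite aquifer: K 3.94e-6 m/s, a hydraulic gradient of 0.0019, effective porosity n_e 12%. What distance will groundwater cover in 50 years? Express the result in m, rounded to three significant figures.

98.4 m

K = 3.94e-6 m/s × 86400 s/d = 0.3404 m/d
q = Ki = 0.3404 × 0.0019 = 6.468e-4 m/d
v = Ki/n = 0.3404·0.0019/0.12 = 0.005390 m/d
T = 50 yr × 365 = 18250 d
L = v × T = 0.005390 × 18250 = 98.37 m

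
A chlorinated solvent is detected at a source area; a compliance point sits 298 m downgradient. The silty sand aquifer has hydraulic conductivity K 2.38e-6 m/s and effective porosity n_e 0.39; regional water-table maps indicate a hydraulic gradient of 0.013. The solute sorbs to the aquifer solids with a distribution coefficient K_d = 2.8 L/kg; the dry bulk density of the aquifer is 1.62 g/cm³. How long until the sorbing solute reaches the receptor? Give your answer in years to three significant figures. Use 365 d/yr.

K = 2.38e-6 m/s × 86400 s/d = 0.2056 m/d
Specific discharge q = 0.2056 × 0.013 = 0.002673 m/d
v = Ki/n = 0.2056·0.013/0.39 = 0.006854 m/d
Retardation R = 1 + ρ_b·K_d/n = 1 + 1.62×2.8/0.39 = 12.63
Contaminant velocity v_c = v/R = 0.006854/12.63 = 5.427e-4 m/d
t = L/v_c = 298/5.427e-4 = 549100 d
   = 549100/365 = 1500 yr

1500 years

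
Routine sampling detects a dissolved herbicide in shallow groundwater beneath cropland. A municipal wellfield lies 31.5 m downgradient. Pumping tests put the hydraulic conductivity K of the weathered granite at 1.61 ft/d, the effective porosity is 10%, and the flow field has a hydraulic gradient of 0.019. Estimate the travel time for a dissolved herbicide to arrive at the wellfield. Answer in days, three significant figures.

338 days

K = 1.61 ft/d × 0.3048 = 0.4907 m/d
Darcy flux q = K·i = 0.4907 × 0.019 = 0.009324 m/d
Seepage velocity v = q / n = 0.009324 / 0.10 = 0.09324 m/d
t = L / v = 31.5 / 0.09324 = 337.8 d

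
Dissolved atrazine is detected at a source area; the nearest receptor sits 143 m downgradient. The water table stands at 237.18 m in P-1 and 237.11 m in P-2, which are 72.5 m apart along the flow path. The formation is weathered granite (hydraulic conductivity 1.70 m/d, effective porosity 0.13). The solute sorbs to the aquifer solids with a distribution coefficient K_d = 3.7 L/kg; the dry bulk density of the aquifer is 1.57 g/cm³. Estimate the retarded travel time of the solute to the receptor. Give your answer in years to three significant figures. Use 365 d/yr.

Hydraulic gradient i = (237.18 − 237.11) / 72.5 = 0.07 / 72.5 = 9.655e-4
Darcy flux q = K·i = 1.70 × 9.655e-4 = 0.001641 m/d
v_s = q/n_e = 0.001641/0.13 = 0.01263 m/d
Retardation R = 1 + ρ_b·K_d/n = 1 + 1.57×3.7/0.13 = 45.68
Contaminant velocity v_c = v/R = 0.01263/45.68 = 2.764e-4 m/d
t = L/v_c = 143/2.764e-4 = 517400 d
   = 517400/365 = 1420 yr

1420 years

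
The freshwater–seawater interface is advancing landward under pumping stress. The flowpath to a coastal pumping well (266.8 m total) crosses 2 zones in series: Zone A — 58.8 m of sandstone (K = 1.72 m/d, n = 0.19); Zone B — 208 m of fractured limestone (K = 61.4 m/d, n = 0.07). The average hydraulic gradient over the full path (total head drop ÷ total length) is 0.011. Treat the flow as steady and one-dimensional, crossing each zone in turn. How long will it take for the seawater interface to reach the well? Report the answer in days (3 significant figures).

Steady 1-D flow in series ⇒ the Darcy flux q is identical in every zone and the zone head losses add (resistances L/K in series).
Σ(L/K) = 58.8/1.72 + 208/61.4 = 34.19 + 3.388 = 37.57 d
K_eq = L_total / Σ(L/K) = 266.8 / 37.57 = 7.101 m/d
q = K_eq · i = 7.101 × 0.011 = 0.07811 m/d (same in every zone)
Zone A: v = q/n = 0.07811/0.19 = 0.4111 m/d → t_A = 58.8/0.4111 = 143.0 d
Zone B: v = q/n = 0.07811/0.07 = 1.116 m/d → t_B = 208/1.116 = 186.4 d
Total t = 143.0 + 186.4 = 329.4 d

329 days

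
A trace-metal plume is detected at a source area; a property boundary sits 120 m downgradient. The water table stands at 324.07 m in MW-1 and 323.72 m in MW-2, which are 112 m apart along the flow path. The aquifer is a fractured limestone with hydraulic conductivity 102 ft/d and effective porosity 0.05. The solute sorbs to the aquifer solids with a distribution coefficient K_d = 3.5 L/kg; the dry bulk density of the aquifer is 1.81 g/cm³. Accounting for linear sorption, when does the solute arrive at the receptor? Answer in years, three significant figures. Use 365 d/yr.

21.6 years

Hydraulic gradient i = (324.07 − 323.72) / 112 = 0.35 / 112 = 0.003125
K = 102 ft/d × 0.3048 = 31.09 m/d
Darcy flux q = K·i = 31.09 × 0.003125 = 0.09715 m/d
v_s = q/n_e = 0.09715/0.05 = 1.943 m/d
Retardation R = 1 + ρ_b·K_d/n = 1 + 1.81×3.5/0.05 = 127.7
Contaminant velocity v_c = v/R = 1.943/127.7 = 0.01522 m/d
t = L/v_c = 120/0.01522 = 7886 d
   = 7886/365 = 21.6 yr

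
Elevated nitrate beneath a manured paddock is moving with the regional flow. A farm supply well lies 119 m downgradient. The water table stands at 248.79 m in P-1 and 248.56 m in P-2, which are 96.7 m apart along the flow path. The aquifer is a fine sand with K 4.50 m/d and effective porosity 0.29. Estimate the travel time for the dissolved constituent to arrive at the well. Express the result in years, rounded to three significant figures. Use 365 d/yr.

Hydraulic gradient i = (248.79 − 248.56) / 96.7 = 0.23 / 96.7 = 0.002378
Specific discharge q = 4.50 × 0.002378 = 0.01070 m/d
v = Ki/n = 4.50·0.002378/0.29 = 0.03691 m/d
t = L / v = 119 / 0.03691 = 3224 d
   = 3224 / 365 = 8.83 yr

8.83 years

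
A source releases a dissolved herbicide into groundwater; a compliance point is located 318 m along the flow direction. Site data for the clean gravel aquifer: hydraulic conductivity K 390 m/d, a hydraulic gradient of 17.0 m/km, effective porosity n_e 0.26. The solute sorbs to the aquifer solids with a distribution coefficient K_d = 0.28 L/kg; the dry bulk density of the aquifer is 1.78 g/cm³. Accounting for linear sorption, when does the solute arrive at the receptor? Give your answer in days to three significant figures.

Specific discharge q = 390 × 0.017 = 6.630 m/d
v_s = q/n_e = 6.630/0.26 = 25.50 m/d
Retardation R = 1 + ρ_b·K_d/n = 1 + 1.78×0.28/0.26 = 2.917
Contaminant velocity v_c = v/R = 25.50/2.917 = 8.742 m/d
t = L/v_c = 318/8.742 = 36.38 d

36.4 days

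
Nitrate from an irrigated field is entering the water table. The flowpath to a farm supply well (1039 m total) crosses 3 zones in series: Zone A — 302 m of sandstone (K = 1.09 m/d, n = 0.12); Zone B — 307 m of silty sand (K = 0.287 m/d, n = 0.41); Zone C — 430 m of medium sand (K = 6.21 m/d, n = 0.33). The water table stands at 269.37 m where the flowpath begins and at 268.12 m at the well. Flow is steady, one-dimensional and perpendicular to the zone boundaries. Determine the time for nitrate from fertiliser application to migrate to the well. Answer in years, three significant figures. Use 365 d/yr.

Total head drop ΔH = 269.37 − 268.12 = 1.25 m
Steady 1-D flow in series ⇒ the Darcy flux q is identical in every zone and the zone head losses add (resistances L/K in series).
Σ(L/K) = 302/1.09 + 307/0.287 + 430/6.21 = 277.1 + 1070 + 69.24 = 1416 d
q = ΔH / Σ(L/K) = 1.25 / 1416 = 8.828e-4 m/d (same in every zone)
Zone A: v = q/n = 8.828e-4/0.12 = 0.007356 m/d → t_A = 302/0.007356 = 41050 d
Zone B: v = q/n = 8.828e-4/0.41 = 0.002153 m/d → t_B = 307/0.002153 = 142600 d
Zone C: v = q/n = 8.828e-4/0.33 = 0.002675 m/d → t_C = 430/0.002675 = 160700 d
Total t = 41050 + 142600 + 160700 = 344400 d
   = 344400 / 365 = 944 yr

944 years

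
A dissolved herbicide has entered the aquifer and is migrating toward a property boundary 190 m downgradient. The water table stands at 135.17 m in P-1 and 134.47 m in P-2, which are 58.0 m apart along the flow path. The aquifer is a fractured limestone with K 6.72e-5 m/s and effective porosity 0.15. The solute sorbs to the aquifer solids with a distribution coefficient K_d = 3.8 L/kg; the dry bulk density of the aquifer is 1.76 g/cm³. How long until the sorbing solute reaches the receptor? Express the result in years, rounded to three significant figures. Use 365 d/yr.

Hydraulic gradient i = (135.17 − 134.47) / 58.0 = 0.70 / 58.0 = 0.01207
K = 6.72e-5 m/s × 86400 s/d = 5.806 m/d
Specific discharge q = 5.806 × 0.01207 = 0.07007 m/d
v = Ki/n = 5.806·0.01207/0.15 = 0.4672 m/d
Retardation R = 1 + ρ_b·K_d/n = 1 + 1.76×3.8/0.15 = 45.59
Contaminant velocity v_c = v/R = 0.4672/45.59 = 0.01025 m/d
t = L/v_c = 190/0.01025 = 18540 d
   = 18540/365 = 50.8 yr

50.8 years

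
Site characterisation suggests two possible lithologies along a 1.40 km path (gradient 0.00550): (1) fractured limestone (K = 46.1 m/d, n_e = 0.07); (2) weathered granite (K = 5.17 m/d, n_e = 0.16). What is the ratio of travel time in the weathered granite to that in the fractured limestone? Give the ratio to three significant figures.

Unit 1 (fractured limestone): v = 46.1×0.0055/0.07 = 3.622 m/d, t = 1400/3.622 = 386.5 d
Unit 2 (weathered granite): v = 5.17×0.0055/0.16 = 0.1777 m/d, t = 1400/0.1777 = 7878 d
t(weathered granite) / t(fractured limestone) = 7878/386.5 = 20.4

20.4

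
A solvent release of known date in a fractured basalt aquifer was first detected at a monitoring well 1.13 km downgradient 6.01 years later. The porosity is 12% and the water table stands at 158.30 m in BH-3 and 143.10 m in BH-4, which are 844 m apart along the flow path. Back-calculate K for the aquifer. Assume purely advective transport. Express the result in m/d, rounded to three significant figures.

3.43 m/d

Hydraulic gradient i = (158.30 − 143.10) / 844 = 15.20 / 844 = 0.01801
t = 6.01 years = 2194 d
L = 1.13 km = 1130 m
v = L / t = 1130 / 2194 = 0.5151 m/d
K = v · n / i = 0.5151 × 0.12 / 0.01801 = 3.43 m/d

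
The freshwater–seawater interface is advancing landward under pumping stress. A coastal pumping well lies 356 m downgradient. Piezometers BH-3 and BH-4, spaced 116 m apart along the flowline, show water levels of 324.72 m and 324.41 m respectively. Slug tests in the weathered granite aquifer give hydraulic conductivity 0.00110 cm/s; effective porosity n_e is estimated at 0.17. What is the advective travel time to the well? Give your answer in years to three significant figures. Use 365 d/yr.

Hydraulic gradient i = (324.72 − 324.41) / 116 = 0.31 / 116 = 0.002672
K = 0.00110 cm/s × 864 = 0.9504 m/d
Specific discharge q = 0.9504 × 0.002672 = 0.002540 m/d
Seepage velocity v = q / n = 0.002540 / 0.17 = 0.01494 m/d
t = L / v = 356 / 0.01494 = 23830 d
   = 23830 / 365 = 65.3 yr

65.3 years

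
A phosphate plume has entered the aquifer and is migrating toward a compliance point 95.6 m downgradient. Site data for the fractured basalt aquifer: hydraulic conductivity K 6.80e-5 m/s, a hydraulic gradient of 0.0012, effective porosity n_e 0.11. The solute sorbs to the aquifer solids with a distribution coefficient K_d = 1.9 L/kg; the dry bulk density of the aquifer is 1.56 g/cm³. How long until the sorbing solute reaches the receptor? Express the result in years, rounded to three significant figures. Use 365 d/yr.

114 years

K = 6.80e-5 m/s × 86400 s/d = 5.875 m/d
Specific discharge q = 5.875 × 0.0012 = 0.007050 m/d
Average linear velocity = 0.007050 / 0.11 = 0.06409 m/d
Retardation R = 1 + ρ_b·K_d/n = 1 + 1.56×1.9/0.11 = 27.95
Contaminant velocity v_c = v/R = 0.06409/27.95 = 0.002294 m/d
t = L/v_c = 95.6/0.002294 = 41680 d
   = 41680/365 = 114 yr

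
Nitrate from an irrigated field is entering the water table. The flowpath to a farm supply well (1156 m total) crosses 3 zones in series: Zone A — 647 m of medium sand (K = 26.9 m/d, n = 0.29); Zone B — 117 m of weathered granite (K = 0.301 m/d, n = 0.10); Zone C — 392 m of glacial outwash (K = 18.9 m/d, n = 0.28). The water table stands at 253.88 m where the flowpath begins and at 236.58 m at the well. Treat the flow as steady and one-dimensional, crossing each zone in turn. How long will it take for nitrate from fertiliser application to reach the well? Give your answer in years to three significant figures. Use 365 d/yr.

Total head drop ΔH = 253.88 − 236.58 = 17.30 m
Steady 1-D flow in series ⇒ the Darcy flux q is identical in every zone and the zone head losses add (resistances L/K in series).
Σ(L/K) = 647/26.9 + 117/0.301 + 392/18.9 = 24.05 + 388.7 + 20.74 = 433.5 d
q = ΔH / Σ(L/K) = 17.30 / 433.5 = 0.03991 m/d (same in every zone)
Zone A: v = q/n = 0.03991/0.29 = 0.1376 m/d → t_A = 647/0.1376 = 4702 d
Zone B: v = q/n = 0.03991/0.10 = 0.3991 m/d → t_B = 117/0.3991 = 293.2 d
Zone C: v = q/n = 0.03991/0.28 = 0.1425 m/d → t_C = 392/0.1425 = 2750 d
Total t = 4702 + 293.2 + 2750 = 7745 d
   = 7745 / 365 = 21.2 yr

21.2 years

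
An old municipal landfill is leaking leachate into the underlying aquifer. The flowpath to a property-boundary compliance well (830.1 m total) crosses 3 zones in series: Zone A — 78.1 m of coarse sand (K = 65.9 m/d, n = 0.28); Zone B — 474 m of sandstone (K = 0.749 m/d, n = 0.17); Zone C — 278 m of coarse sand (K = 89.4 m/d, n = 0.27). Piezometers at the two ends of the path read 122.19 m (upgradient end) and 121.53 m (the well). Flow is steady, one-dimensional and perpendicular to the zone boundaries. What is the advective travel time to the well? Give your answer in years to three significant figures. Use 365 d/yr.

469 years

Total head drop ΔH = 122.19 − 121.53 = 0.66 m
Continuity: the same q passes through each zone, so ΔH = q·Σ(L_j/K_j) — the zones act as resistances in series.
Σ(L/K) = 78.1/65.9 + 474/0.749 + 278/89.4 = 1.185 + 632.8 + 3.110 = 637.1 d
q = ΔH / Σ(L/K) = 0.66 / 637.1 = 0.001036 m/d (same in every zone)
Zone A: v = q/n = 0.001036/0.28 = 0.003700 m/d → t_A = 78.1/0.003700 = 21110 d
Zone B: v = q/n = 0.001036/0.17 = 0.006093 m/d → t_B = 474/0.006093 = 77790 d
Zone C: v = q/n = 0.001036/0.27 = 0.003837 m/d → t_C = 278/0.003837 = 72460 d
Total t = 21110 + 77790 + 72460 = 171400 d
   = 171400 / 365 = 469 yr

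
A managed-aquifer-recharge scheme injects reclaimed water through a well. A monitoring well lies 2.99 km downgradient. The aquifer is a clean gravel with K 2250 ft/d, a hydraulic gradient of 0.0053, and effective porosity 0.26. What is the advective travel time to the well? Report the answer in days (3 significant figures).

K = 2250 ft/d × 0.3048 = 685.8 m/d
q = Ki = 685.8 × 0.0053 = 3.635 m/d
v = Ki/n = 685.8·0.0053/0.26 = 13.98 m/d
L = 2.99 km = 2990 m
t = L / v = 2990 / 13.98 = 213.9 d

214 days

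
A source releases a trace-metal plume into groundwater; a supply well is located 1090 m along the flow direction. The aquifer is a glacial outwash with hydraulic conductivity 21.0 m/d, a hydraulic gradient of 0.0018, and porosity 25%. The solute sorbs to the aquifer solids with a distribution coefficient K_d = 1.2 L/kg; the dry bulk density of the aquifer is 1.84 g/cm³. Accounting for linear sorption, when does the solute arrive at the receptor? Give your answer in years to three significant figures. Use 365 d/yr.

194 years

q = Ki = 21.0 × 0.0018 = 0.03780 m/d
Seepage velocity v = q / n = 0.03780 / 0.25 = 0.1512 m/d
Retardation R = 1 + ρ_b·K_d/n = 1 + 1.84×1.2/0.25 = 9.832
Contaminant velocity v_c = v/R = 0.1512/9.832 = 0.01538 m/d
t = L/v_c = 1090/0.01538 = 70880 d
   = 70880/365 = 194 yr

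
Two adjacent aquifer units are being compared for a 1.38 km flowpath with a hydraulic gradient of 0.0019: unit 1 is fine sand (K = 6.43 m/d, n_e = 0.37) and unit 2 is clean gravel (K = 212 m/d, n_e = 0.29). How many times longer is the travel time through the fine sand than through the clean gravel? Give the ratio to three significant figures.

Unit 1 (fine sand): v = 6.43×0.0019/0.37 = 0.03302 m/d, t = 1380/0.03302 = 41790 d
Unit 2 (clean gravel): v = 212×0.0019/0.29 = 1.389 m/d, t = 1380/1.389 = 993.5 d
t(fine sand) / t(clean gravel) = 41790/993.5 = 42.1

42.1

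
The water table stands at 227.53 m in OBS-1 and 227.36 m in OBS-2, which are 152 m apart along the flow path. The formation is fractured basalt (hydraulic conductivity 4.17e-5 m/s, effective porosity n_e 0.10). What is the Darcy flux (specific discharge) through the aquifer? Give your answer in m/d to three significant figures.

Hydraulic gradient i = (227.53 − 227.36) / 152 = 0.17 / 152 = 0.001118
K = 4.17e-5 m/s × 86400 s/d = 3.603 m/d
Darcy flux q = K·i = 3.603 × 0.001118 = 0.004030 m/d

0.00403 m/d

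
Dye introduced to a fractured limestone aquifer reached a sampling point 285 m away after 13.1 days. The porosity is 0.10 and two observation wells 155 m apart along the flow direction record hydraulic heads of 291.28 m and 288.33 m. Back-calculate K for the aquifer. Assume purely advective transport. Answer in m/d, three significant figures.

114 m/d

Hydraulic gradient i = (291.28 − 288.33) / 155 = 2.95 / 155 = 0.01903
v = L / t = 285 / 13.1 = 21.76 m/d
K = v · n / i = 21.76 × 0.10 / 0.01903 = 114 m/d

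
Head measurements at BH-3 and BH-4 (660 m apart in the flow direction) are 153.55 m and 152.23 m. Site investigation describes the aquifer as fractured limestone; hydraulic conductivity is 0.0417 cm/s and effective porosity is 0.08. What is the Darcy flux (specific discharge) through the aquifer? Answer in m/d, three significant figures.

0.0721 m/d

Hydraulic gradient i = (153.55 − 152.23) / 660 = 1.32 / 660 = 0.002000
K = 0.0417 cm/s × 864 = 36.03 m/d
q = Ki = 36.03 × 0.002000 = 0.07206 m/d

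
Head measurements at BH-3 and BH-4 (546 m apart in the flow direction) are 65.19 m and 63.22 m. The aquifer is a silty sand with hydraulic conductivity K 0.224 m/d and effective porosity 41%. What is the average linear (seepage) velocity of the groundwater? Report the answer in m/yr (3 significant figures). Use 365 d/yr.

Hydraulic gradient i = (65.19 − 63.22) / 546 = 1.97 / 546 = 0.003608
Darcy flux q = K·i = 0.224 × 0.003608 = 8.082e-4 m/d
Seepage velocity v = q / n = 8.082e-4 / 0.41 = 0.001971 m/d
   = 0.001971 × 365 = 0.719 m/yr

0.719 m/yr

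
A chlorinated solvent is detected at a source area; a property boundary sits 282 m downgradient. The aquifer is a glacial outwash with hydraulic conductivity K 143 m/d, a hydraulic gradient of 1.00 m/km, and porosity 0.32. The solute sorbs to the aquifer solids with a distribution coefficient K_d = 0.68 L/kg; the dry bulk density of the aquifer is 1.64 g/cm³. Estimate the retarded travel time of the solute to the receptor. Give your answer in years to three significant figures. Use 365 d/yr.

7.75 years

q = Ki = 143 × 0.0010 = 0.1430 m/d
v_s = q/n_e = 0.1430/0.32 = 0.4469 m/d
Retardation R = 1 + ρ_b·K_d/n = 1 + 1.64×0.68/0.32 = 4.485
Contaminant velocity v_c = v/R = 0.4469/4.485 = 0.09964 m/d
t = L/v_c = 282/0.09964 = 2830 d
   = 2830/365 = 7.75 yr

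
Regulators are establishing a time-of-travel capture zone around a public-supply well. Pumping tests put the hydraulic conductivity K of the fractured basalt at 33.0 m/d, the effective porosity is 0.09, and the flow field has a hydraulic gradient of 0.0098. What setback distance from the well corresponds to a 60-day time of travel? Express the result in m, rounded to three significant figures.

Specific discharge q = 33.0 × 0.0098 = 0.3234 m/d
v = Ki/n = 33.0·0.0098/0.09 = 3.593 m/d
L = v × T = 3.593 × 60 = 215.6 m

216 m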